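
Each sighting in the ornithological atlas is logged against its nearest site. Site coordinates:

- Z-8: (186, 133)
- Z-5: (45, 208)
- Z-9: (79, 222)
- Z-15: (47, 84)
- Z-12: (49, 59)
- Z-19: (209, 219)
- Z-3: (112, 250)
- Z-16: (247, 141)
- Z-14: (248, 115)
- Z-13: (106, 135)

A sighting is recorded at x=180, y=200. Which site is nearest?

Z-19

Squared distances to each site:
Z-8: 4525.000; Z-5: 18289.000; Z-9: 10685.000; Z-15: 31145.000; Z-12: 37042.000; Z-19: 1202.000; Z-3: 7124.000; Z-16: 7970.000; Z-14: 11849.000; Z-13: 9701.000.
Minimum at Z-19.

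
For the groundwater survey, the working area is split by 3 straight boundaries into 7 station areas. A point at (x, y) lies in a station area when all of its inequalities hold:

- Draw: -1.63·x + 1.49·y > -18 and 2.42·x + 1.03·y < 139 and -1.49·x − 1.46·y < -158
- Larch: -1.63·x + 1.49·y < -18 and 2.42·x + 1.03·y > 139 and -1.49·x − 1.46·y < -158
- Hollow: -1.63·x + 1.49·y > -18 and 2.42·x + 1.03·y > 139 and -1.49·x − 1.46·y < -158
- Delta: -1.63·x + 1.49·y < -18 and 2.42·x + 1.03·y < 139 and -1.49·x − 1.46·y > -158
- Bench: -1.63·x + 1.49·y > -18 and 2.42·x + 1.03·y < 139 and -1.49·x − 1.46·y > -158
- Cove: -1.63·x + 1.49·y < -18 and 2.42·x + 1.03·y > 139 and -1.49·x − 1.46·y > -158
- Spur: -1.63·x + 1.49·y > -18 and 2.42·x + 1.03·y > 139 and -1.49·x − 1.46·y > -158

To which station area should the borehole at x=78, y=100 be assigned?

Hollow

-1.63·78 + 1.49·100 = 21.860, which is > -18
2.42·78 + 1.03·100 = 291.760, which is > 139
-1.49·78 − 1.46·100 = -262.220, which is < -158
This sign pattern matches Hollow.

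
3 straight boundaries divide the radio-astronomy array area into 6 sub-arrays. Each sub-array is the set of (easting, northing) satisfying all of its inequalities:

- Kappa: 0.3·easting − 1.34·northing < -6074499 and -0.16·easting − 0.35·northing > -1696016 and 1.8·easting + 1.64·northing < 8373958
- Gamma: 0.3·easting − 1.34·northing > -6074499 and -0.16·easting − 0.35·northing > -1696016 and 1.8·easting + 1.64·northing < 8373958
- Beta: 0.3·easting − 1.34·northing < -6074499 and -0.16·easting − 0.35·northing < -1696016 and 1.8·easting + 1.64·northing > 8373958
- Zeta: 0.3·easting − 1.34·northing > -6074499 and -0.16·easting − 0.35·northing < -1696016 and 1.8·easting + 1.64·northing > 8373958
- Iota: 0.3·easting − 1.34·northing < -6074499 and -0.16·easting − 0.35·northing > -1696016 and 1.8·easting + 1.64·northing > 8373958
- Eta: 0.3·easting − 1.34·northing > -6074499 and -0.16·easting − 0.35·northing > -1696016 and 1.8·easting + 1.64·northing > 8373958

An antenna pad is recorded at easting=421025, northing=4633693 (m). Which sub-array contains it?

Kappa

0.3·421025 − 1.34·4633693 = -6082841.120, which is < -6074499
-0.16·421025 − 0.35·4633693 = -1689156.550, which is > -1696016
1.8·421025 + 1.64·4633693 = 8357101.520, which is < 8373958
This sign pattern matches Kappa.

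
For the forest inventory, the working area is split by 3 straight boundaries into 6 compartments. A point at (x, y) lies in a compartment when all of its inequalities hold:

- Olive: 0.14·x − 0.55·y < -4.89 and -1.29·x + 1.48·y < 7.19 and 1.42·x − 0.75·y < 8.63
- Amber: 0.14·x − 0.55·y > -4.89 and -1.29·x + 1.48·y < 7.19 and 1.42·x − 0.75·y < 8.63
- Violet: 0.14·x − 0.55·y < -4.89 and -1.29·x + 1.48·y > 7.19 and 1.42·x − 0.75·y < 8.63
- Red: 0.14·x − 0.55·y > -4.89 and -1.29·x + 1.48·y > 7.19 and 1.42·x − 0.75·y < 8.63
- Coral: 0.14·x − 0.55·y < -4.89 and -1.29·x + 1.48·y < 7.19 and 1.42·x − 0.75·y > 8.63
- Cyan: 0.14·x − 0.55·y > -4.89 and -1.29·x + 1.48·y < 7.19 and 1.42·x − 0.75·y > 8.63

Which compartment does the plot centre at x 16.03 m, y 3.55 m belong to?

Cyan

0.14·16.03 − 0.55·3.55 = 0.292, which is > -4.89
-1.29·16.03 + 1.48·3.55 = -15.425, which is < 7.19
1.42·16.03 − 0.75·3.55 = 20.100, which is > 8.63
This sign pattern matches Cyan.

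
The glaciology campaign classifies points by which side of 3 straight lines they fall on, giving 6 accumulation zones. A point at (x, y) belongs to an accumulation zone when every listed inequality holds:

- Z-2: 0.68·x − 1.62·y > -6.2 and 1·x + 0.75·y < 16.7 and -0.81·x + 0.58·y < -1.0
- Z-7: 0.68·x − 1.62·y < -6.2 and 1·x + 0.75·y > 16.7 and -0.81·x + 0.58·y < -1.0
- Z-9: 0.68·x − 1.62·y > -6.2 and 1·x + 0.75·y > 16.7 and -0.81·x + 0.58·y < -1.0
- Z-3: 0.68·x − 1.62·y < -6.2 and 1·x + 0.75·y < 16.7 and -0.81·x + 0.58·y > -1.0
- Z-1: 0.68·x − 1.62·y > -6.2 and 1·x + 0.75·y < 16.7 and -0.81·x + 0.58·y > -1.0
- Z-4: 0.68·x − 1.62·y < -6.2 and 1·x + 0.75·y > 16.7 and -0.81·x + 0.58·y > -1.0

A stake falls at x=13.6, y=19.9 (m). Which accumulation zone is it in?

0.68·13.6 − 1.62·19.9 = -22.990, which is < -6.2
1·13.6 + 0.75·19.9 = 28.525, which is > 16.7
-0.81·13.6 + 0.58·19.9 = 0.526, which is > -1.0
This sign pattern matches Z-4.

Z-4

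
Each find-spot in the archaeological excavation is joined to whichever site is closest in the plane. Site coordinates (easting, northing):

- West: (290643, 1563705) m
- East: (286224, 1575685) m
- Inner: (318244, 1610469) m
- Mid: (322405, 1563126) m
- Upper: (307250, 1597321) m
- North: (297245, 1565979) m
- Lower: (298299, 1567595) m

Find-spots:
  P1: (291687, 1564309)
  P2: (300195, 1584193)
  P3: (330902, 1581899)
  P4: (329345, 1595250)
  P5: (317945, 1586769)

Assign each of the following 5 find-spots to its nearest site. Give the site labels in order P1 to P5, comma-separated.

P1 → West (d²=1454752.00)
P2 → Upper (d²=222117409.00)
P3 → Mid (d²=424624538.00)
P4 → Inner (d²=354850162.00)
P5 → Upper (d²=225727729.00)

West, Upper, Mid, Inner, Upper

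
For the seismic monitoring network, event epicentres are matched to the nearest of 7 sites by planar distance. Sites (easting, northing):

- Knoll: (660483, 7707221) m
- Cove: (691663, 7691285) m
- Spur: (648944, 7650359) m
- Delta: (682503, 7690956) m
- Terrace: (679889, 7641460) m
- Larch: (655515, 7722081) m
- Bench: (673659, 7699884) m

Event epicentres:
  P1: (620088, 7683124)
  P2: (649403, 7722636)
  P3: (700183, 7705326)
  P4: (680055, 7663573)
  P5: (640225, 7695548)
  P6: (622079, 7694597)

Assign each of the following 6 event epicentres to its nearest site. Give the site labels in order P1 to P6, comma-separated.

P1 → Spur (d²=1906213961.00)
P2 → Larch (d²=37664569.00)
P3 → Cove (d²=269740081.00)
P4 → Terrace (d²=489012325.00)
P5 → Knoll (d²=546645493.00)
P6 → Knoll (d²=1634232592.00)

Spur, Larch, Cove, Terrace, Knoll, Knoll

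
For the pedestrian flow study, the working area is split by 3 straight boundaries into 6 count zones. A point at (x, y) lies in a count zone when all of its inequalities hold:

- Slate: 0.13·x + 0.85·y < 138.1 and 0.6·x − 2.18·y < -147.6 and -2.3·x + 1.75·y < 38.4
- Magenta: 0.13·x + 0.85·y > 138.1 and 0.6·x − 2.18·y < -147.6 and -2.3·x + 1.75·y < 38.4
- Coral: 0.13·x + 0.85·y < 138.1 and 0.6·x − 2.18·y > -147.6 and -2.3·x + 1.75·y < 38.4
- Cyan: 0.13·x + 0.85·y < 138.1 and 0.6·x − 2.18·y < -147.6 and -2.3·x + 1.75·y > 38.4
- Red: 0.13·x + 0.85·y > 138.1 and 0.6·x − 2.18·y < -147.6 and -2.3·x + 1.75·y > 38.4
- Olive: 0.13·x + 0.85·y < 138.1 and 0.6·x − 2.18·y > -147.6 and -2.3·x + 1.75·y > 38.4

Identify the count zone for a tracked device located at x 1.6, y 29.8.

Olive

0.13·1.6 + 0.85·29.8 = 25.538, which is < 138.1
0.6·1.6 − 2.18·29.8 = -64.004, which is > -147.6
-2.3·1.6 + 1.75·29.8 = 48.470, which is > 38.4
This sign pattern matches Olive.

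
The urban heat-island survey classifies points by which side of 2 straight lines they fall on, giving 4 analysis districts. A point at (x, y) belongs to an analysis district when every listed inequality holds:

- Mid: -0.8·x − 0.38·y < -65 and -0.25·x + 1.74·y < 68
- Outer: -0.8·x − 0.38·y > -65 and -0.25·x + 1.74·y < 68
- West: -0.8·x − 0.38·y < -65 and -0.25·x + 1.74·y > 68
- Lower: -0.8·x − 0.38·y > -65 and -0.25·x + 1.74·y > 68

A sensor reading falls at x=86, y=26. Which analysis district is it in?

Mid

-0.8·86 − 0.38·26 = -78.680, which is < -65
-0.25·86 + 1.74·26 = 23.740, which is < 68
This sign pattern matches Mid.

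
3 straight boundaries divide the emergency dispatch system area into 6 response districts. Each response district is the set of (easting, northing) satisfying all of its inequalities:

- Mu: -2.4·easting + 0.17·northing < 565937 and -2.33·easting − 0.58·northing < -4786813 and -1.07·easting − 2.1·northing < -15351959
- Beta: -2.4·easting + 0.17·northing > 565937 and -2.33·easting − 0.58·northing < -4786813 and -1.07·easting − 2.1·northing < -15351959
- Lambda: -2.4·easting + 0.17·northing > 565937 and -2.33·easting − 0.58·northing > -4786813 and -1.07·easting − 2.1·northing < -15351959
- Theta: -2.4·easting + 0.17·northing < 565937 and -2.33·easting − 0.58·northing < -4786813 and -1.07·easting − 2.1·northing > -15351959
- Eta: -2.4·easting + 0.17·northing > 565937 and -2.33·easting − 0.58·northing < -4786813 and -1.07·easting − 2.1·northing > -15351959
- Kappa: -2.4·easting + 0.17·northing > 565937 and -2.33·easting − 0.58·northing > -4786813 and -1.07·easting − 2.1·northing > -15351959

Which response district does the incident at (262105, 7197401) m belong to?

Lambda

-2.4·262105 + 0.17·7197401 = 594506.170, which is > 565937
-2.33·262105 − 0.58·7197401 = -4785197.230, which is > -4786813
-1.07·262105 − 2.1·7197401 = -15394994.450, which is < -15351959
This sign pattern matches Lambda.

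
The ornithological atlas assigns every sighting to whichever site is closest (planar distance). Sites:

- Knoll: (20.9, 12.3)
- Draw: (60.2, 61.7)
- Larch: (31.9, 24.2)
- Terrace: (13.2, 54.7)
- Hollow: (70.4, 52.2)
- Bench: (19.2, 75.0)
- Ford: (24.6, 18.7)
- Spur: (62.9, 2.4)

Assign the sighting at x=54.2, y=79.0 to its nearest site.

Draw

Squared distances to each site:
Knoll: 5557.780; Draw: 335.290; Larch: 3500.330; Terrace: 2271.490; Hollow: 980.680; Bench: 1241.000; Ford: 4512.250; Spur: 5943.250.
Minimum at Draw.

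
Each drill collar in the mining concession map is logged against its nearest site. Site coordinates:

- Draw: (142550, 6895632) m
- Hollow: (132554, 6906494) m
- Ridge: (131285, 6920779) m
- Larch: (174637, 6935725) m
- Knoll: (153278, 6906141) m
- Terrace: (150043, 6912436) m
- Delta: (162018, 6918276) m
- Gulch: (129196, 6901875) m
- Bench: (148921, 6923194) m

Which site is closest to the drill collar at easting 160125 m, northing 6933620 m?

Larch

Squared distances to each site:
Draw: 1751968769.000; Hollow: 1495979917.000; Ridge: 996636881.000; Larch: 215029169.000; Knoll: 801976850.000; Terrace: 550408580.000; Delta: 239021785.000; Gulch: 1964348066.000; Bench: 234231092.000.
Minimum at Larch.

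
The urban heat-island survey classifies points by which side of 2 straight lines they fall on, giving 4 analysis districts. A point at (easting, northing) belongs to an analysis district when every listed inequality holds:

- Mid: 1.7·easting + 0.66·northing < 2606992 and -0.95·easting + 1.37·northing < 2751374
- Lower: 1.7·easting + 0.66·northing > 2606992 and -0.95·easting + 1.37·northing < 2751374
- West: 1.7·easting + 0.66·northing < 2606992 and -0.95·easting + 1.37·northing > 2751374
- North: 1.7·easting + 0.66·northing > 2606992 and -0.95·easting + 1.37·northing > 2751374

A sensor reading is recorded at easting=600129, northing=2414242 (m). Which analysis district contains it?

1.7·600129 + 0.66·2414242 = 2613619.020, which is > 2606992
-0.95·600129 + 1.37·2414242 = 2737388.990, which is < 2751374
This sign pattern matches Lower.

Lower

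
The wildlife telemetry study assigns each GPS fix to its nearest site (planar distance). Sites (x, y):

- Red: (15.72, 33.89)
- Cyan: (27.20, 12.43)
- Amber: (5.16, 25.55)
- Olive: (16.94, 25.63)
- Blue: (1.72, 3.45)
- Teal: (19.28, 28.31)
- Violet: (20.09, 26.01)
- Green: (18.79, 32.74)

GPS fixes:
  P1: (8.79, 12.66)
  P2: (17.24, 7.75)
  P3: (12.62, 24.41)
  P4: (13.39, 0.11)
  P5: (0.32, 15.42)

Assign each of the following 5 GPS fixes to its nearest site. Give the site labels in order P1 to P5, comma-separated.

Blue, Cyan, Olive, Blue, Amber

P1 → Blue (d²=134.81)
P2 → Cyan (d²=121.10)
P3 → Olive (d²=20.15)
P4 → Blue (d²=147.34)
P5 → Amber (d²=126.04)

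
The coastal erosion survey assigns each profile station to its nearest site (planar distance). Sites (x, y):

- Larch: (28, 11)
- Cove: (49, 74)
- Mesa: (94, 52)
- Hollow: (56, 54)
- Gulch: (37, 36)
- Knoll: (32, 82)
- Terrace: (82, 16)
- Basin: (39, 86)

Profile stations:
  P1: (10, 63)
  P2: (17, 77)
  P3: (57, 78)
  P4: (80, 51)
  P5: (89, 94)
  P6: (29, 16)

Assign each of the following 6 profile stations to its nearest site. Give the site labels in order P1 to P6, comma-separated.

Knoll, Knoll, Cove, Mesa, Mesa, Larch

P1 → Knoll (d²=845.00)
P2 → Knoll (d²=250.00)
P3 → Cove (d²=80.00)
P4 → Mesa (d²=197.00)
P5 → Mesa (d²=1789.00)
P6 → Larch (d²=26.00)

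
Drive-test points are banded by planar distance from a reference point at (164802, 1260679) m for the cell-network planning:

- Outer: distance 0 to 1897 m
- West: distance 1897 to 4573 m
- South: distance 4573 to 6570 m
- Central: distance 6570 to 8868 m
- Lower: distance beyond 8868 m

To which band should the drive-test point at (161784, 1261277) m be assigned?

Distance = √((161784−164802)² + (1261277−1260679)²) = √(9108324.000 + 357604.000) = 3076.675 m.
1897 ≤ 3076.675 < 4573 → West.

West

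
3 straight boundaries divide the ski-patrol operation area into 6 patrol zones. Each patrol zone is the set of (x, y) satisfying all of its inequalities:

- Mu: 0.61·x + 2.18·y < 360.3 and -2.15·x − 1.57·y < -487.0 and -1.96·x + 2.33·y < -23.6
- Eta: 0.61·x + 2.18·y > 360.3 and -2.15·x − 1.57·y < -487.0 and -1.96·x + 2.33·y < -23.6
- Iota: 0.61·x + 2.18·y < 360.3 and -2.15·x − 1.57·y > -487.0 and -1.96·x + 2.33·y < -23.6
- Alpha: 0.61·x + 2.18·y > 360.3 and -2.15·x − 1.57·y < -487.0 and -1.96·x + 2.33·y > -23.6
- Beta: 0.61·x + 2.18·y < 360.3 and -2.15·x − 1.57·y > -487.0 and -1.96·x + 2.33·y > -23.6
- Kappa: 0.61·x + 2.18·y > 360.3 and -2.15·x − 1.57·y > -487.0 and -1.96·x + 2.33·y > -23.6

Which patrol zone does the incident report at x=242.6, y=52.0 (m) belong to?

0.61·242.6 + 2.18·52.0 = 261.346, which is < 360.3
-2.15·242.6 − 1.57·52.0 = -603.230, which is < -487.0
-1.96·242.6 + 2.33·52.0 = -354.336, which is < -23.6
This sign pattern matches Mu.

Mu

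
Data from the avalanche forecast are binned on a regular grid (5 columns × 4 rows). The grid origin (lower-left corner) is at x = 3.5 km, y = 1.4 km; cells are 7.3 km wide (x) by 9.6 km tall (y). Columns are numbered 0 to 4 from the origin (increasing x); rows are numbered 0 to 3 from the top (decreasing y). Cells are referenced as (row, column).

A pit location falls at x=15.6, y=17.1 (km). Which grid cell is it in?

(2, 1)

Column index: ⌊(15.6 − 3.5) / 7.3⌋ = ⌊1.658⌋ = 1
Row offset from origin: ⌊(17.1 − 1.4) / 9.6⌋ = ⌊1.635⌋ = 1 → row 2 (counted from top)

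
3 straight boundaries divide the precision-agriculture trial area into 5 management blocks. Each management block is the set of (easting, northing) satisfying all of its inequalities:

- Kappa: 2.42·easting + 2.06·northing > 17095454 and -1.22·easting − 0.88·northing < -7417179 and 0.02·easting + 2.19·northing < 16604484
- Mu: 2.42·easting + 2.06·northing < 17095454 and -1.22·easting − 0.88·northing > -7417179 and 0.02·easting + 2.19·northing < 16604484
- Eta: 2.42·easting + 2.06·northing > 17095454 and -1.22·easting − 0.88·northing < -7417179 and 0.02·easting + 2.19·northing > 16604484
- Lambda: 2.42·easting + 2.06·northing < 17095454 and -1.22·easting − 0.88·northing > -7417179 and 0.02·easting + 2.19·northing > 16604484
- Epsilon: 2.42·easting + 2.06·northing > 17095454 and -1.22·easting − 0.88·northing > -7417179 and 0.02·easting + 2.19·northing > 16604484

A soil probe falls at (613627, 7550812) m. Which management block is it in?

2.42·613627 + 2.06·7550812 = 17039650.060, which is < 17095454
-1.22·613627 − 0.88·7550812 = -7393339.500, which is > -7417179
0.02·613627 + 2.19·7550812 = 16548550.820, which is < 16604484
This sign pattern matches Mu.

Mu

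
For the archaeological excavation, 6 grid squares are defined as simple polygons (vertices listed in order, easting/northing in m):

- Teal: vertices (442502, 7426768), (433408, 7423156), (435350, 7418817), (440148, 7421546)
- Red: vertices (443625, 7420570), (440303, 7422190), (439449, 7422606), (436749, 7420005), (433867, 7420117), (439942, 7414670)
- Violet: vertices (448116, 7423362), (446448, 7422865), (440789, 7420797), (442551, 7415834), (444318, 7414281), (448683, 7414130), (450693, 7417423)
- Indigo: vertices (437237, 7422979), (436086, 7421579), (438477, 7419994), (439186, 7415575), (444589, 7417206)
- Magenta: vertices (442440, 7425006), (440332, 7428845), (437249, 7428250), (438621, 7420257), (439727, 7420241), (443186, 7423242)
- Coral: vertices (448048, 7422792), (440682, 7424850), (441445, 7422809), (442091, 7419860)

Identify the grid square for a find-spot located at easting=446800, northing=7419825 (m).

Violet

Cast a ray rightward from (446800, 7419825). For each polygon, the edges (by vertex number in listed order) whose endpoints lie on opposite sides of northing = 7419825, where each meets that height, and whether that is right or left of the point:
Teal: 2–3 at easting≈434898.9 (left), 3–4 at easting≈437122.2 (left) → 0 crossings.
Red: 5–6 at easting≈434192.7 (left), 6–1 at easting≈443159.9 (left) → 0 crossings.
Violet: 3–4 at easting≈441134.1 (left), 7–1 at easting≈449650.7 (right) → 1 crossing.
Indigo: 3–4 at easting≈438504.1 (left), 5–1 at easting≈441253.7 (left) → 0 crossings.
Magenta: no edge straddles that height → 0 crossings.
Coral: no edge straddles that height → 0 crossings.
Only Violet has an odd count, so the point is inside Violet.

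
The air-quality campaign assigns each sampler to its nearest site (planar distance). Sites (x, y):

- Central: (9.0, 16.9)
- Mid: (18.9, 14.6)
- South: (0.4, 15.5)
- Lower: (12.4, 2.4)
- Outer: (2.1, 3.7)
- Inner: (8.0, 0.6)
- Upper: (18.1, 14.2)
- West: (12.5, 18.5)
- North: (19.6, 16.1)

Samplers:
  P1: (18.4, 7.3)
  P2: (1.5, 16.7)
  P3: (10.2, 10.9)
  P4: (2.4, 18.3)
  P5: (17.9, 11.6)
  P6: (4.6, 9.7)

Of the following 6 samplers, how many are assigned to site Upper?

P1 → Upper
P2 → South
P3 → Central
P4 → South
P5 → Upper
P6 → Outer
2 of the 6 go to Upper.

2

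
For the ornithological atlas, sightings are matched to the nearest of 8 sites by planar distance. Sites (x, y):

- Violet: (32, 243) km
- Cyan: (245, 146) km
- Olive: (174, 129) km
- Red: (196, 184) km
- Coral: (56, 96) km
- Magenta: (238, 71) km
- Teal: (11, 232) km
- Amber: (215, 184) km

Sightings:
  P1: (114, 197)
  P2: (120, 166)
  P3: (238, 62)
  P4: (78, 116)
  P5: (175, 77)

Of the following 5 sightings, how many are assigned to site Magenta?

1

P1 → Red
P2 → Olive
P3 → Magenta
P4 → Coral
P5 → Olive
1 of the 5 goes to Magenta.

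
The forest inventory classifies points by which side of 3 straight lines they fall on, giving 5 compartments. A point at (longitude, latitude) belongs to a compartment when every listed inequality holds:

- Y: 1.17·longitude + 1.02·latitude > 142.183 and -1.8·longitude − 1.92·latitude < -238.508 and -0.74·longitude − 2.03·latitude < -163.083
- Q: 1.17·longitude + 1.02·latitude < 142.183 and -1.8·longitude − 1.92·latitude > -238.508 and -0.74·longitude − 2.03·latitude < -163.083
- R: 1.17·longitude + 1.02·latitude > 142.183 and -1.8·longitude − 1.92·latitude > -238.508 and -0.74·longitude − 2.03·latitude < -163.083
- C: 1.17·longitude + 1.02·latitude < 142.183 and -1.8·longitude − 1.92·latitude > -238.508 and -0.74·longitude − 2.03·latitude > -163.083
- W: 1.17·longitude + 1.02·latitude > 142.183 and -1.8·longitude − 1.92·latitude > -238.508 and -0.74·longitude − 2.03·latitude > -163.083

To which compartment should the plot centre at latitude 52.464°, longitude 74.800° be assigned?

C

1.17·74.800 + 1.02·52.464 = 141.029, which is < 142.183
-1.8·74.800 − 1.92·52.464 = -235.371, which is > -238.508
-0.74·74.800 − 2.03·52.464 = -161.854, which is > -163.083
This sign pattern matches C.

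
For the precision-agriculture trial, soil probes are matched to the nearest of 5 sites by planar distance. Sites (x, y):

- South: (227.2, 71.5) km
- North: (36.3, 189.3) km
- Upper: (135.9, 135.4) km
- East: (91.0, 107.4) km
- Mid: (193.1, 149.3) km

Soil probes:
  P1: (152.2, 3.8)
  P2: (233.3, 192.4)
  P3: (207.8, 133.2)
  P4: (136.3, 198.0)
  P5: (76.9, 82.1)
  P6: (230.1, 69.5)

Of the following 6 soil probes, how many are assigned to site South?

2

P1 → South
P2 → Mid
P3 → Mid
P4 → Upper
P5 → East
P6 → South
2 of the 6 go to South.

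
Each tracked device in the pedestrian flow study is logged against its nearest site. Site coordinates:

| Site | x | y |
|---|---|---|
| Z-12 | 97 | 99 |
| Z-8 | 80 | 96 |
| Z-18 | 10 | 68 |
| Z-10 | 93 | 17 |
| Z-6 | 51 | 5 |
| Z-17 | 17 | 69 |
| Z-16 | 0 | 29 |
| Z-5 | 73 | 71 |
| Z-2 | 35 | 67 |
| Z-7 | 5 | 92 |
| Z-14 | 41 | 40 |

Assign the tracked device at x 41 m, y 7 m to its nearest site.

Z-6

Squared distances to each site:
Z-12: 11600.000; Z-8: 9442.000; Z-18: 4682.000; Z-10: 2804.000; Z-6: 104.000; Z-17: 4420.000; Z-16: 2165.000; Z-5: 5120.000; Z-2: 3636.000; Z-7: 8521.000; Z-14: 1089.000.
Minimum at Z-6.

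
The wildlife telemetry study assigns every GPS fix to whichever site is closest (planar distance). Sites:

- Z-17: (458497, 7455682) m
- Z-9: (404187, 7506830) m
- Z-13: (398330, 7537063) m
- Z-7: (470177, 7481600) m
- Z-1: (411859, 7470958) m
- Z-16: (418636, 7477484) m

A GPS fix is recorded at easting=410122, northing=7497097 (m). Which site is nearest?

Z-9

Squared distances to each site:
Z-17: 4055342850.000; Z-9: 129955514.000; Z-13: 1736332420.000; Z-7: 3846760034.000; Z-1: 686264490.000; Z-16: 457157965.000.
Minimum at Z-9.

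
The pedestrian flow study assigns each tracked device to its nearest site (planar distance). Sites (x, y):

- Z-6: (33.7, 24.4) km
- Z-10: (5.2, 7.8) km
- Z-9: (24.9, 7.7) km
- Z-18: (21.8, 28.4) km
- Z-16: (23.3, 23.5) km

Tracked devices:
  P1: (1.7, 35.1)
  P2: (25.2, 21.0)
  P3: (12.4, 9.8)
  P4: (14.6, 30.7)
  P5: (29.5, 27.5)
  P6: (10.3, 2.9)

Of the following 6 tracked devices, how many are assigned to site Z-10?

2

P1 → Z-18
P2 → Z-16
P3 → Z-10
P4 → Z-18
P5 → Z-6
P6 → Z-10
2 of the 6 go to Z-10.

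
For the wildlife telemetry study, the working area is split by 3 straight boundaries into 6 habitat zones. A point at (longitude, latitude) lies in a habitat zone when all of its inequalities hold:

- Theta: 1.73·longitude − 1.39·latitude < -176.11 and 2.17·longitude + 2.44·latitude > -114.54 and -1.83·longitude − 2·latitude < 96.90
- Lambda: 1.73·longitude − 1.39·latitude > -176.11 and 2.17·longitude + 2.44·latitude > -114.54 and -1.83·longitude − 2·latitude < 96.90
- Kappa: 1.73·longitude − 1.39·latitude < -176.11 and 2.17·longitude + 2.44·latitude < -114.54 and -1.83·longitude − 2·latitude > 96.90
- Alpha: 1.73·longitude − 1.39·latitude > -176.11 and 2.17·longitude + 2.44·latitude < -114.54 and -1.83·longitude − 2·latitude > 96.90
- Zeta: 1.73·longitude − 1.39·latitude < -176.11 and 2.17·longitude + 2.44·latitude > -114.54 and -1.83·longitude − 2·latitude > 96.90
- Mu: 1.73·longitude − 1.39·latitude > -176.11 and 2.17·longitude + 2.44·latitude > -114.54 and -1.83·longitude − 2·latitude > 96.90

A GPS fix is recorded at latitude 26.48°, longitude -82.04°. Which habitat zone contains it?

Zeta

1.73·-82.04 − 1.39·26.48 = -178.736, which is < -176.11
2.17·-82.04 + 2.44·26.48 = -113.416, which is > -114.54
-1.83·-82.04 − 2·26.48 = 97.173, which is > 96.90
This sign pattern matches Zeta.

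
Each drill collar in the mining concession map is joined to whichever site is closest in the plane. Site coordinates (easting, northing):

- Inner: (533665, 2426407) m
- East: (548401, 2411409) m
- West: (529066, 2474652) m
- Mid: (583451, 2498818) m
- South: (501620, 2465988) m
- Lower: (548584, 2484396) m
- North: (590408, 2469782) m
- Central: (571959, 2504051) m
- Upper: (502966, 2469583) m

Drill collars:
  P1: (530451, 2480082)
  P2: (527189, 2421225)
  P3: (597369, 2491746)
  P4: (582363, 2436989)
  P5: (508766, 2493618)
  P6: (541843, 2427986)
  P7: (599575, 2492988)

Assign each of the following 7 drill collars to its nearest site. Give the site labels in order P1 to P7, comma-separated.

P1 → West (d²=31403125.00)
P2 → Inner (d²=68791700.00)
P3 → Mid (d²=243723908.00)
P4 → North (d²=1140102874.00)
P5 → Upper (d²=611321225.00)
P6 → Inner (d²=69372925.00)
P7 → Mid (d²=293972276.00)

West, Inner, Mid, North, Upper, Inner, Mid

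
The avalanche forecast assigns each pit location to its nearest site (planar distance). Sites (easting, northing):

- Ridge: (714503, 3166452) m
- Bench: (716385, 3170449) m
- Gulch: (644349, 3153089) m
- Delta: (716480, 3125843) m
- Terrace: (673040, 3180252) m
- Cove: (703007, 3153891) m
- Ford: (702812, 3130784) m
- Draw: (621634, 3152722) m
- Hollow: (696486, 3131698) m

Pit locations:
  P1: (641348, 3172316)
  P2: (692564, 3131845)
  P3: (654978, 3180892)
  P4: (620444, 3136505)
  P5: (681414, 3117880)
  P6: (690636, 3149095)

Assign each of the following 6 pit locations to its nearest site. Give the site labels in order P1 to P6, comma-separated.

Gulch, Hollow, Terrace, Draw, Hollow, Cove

P1 → Gulch (d²=378683530.00)
P2 → Hollow (d²=15403693.00)
P3 → Terrace (d²=326645444.00)
P4 → Draw (d²=264407189.00)
P5 → Hollow (d²=418102308.00)
P6 → Cove (d²=176043257.00)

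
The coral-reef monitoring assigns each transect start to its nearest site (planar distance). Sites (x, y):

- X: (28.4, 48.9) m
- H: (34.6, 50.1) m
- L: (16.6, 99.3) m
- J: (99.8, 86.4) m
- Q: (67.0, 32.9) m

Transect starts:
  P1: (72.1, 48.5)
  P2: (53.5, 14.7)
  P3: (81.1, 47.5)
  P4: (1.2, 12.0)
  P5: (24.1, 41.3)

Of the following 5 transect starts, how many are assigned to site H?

0

P1 → Q
P2 → Q
P3 → Q
P4 → X
P5 → X
0 of the 5 go to H.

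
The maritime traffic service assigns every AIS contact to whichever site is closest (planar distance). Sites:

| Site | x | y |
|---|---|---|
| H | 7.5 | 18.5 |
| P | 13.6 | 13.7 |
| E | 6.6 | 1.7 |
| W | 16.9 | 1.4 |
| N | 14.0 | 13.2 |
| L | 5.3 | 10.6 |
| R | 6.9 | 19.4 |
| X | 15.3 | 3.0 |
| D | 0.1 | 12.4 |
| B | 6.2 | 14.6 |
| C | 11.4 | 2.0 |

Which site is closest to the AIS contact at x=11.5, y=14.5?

Squared distances to each site:
H: 32.000; P: 5.050; E: 187.850; W: 200.770; N: 7.940; L: 53.650; R: 45.170; X: 146.690; D: 134.370; B: 28.100; C: 156.260.
Minimum at P.

P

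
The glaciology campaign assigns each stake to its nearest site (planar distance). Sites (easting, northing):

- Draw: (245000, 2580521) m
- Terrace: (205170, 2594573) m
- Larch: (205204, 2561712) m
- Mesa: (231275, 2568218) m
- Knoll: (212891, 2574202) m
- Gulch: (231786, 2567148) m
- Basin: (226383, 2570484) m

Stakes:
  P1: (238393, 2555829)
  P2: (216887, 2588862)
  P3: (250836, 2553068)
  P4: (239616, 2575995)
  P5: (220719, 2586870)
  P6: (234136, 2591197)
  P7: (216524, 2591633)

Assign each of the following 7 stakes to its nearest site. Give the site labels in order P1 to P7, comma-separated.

P1 → Gulch (d²=171772210.00)
P2 → Terrace (d²=169903610.00)
P3 → Gulch (d²=561148900.00)
P4 → Draw (d²=49472132.00)
P5 → Knoll (d²=221755808.00)
P6 → Draw (d²=232003472.00)
P7 → Terrace (d²=137556916.00)

Gulch, Terrace, Gulch, Draw, Knoll, Draw, Terrace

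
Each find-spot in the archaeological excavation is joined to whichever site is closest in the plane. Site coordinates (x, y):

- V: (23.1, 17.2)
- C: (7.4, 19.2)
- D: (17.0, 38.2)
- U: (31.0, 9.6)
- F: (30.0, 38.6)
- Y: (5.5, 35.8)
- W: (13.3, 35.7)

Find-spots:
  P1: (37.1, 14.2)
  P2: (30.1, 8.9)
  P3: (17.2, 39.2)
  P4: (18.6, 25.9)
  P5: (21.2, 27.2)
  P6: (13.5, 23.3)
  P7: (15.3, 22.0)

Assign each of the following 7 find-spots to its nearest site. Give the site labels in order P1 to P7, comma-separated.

U, U, D, V, V, C, C

P1 → U (d²=58.37)
P2 → U (d²=1.30)
P3 → D (d²=1.04)
P4 → V (d²=95.94)
P5 → V (d²=103.61)
P6 → C (d²=54.02)
P7 → C (d²=70.25)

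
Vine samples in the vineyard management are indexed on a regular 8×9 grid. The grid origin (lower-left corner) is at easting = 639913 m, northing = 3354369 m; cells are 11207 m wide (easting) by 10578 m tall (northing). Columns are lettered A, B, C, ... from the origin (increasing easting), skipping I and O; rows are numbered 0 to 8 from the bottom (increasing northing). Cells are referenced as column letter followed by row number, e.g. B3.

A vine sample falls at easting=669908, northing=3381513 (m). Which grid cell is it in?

C2

Column index: ⌊(669908 − 639913) / 11207⌋ = ⌊2.676⌋ = 2 → column C
Row offset from origin: ⌊(3381513 − 3354369) / 10578⌋ = ⌊2.566⌋ = 2 → row 2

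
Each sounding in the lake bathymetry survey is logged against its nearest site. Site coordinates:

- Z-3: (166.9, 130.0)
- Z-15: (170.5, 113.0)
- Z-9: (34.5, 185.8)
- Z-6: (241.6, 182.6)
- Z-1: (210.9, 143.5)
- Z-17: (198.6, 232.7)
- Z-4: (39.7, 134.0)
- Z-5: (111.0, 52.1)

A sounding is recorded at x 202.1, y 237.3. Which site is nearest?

Squared distances to each site:
Z-3: 12752.330; Z-15: 16449.050; Z-9: 30742.010; Z-6: 4552.340; Z-1: 8875.880; Z-17: 33.410; Z-4: 37044.650; Z-5: 42598.250.
Minimum at Z-17.

Z-17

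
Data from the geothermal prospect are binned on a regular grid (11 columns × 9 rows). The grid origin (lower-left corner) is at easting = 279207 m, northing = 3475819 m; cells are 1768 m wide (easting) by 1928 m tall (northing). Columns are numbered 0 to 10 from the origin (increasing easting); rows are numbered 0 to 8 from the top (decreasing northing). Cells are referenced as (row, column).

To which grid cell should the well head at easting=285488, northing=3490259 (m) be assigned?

Column index: ⌊(285488 − 279207) / 1768⌋ = ⌊3.553⌋ = 3
Row offset from origin: ⌊(3490259 − 3475819) / 1928⌋ = ⌊7.490⌋ = 7 → row 1 (counted from top)

(1, 3)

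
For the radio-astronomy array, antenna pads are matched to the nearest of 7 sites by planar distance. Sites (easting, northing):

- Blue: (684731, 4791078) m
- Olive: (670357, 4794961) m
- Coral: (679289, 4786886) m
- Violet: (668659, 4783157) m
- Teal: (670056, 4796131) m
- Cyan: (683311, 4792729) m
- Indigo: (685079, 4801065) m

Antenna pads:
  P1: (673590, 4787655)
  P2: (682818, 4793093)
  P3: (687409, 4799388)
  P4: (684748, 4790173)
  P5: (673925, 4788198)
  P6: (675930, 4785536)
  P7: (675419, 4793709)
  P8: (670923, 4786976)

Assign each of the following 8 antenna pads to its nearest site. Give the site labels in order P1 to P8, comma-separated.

Coral, Cyan, Indigo, Blue, Coral, Coral, Olive, Violet

P1 → Coral (d²=33069962.00)
P2 → Cyan (d²=375545.00)
P3 → Indigo (d²=8241229.00)
P4 → Blue (d²=819314.00)
P5 → Coral (d²=30493840.00)
P6 → Coral (d²=13105381.00)
P7 → Olive (d²=27191348.00)
P8 → Violet (d²=19710457.00)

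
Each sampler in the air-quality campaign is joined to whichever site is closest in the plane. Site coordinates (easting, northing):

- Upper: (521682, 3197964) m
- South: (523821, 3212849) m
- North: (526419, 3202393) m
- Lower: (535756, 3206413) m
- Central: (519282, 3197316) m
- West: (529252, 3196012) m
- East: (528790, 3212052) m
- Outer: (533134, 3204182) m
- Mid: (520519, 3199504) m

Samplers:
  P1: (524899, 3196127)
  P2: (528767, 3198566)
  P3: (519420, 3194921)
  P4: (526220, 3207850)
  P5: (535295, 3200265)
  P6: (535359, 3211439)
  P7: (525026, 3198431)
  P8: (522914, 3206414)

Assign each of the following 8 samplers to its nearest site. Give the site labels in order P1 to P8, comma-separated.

Upper, West, Central, East, Outer, Lower, Upper, North

P1 → Upper (d²=13723658.00)
P2 → West (d²=6758141.00)
P3 → Central (d²=5755069.00)
P4 → East (d²=24261704.00)
P5 → Outer (d²=20012810.00)
P6 → Lower (d²=25418285.00)
P7 → Upper (d²=11400425.00)
P8 → North (d²=28453466.00)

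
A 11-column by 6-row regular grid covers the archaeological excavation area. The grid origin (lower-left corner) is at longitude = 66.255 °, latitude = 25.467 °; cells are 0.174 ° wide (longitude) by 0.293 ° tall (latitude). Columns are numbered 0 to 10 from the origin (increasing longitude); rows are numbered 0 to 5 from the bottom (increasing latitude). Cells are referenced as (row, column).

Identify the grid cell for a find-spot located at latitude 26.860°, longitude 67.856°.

Column index: ⌊(67.856 − 66.255) / 0.174⌋ = ⌊9.201⌋ = 9
Row offset from origin: ⌊(26.860 − 25.467) / 0.293⌋ = ⌊4.754⌋ = 4 → row 4

(4, 9)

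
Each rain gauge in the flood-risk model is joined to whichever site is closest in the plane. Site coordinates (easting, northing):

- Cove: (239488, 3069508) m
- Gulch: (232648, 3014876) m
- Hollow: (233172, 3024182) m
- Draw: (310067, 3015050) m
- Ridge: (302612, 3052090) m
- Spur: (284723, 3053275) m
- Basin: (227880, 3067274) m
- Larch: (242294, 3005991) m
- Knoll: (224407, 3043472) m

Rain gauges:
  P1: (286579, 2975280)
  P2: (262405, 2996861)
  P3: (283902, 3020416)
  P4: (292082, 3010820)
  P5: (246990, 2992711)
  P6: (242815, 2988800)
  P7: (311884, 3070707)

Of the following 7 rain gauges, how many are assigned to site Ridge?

1

P1 → Draw
P2 → Larch
P3 → Draw
P4 → Draw
P5 → Larch
P6 → Larch
P7 → Ridge
1 of the 7 goes to Ridge.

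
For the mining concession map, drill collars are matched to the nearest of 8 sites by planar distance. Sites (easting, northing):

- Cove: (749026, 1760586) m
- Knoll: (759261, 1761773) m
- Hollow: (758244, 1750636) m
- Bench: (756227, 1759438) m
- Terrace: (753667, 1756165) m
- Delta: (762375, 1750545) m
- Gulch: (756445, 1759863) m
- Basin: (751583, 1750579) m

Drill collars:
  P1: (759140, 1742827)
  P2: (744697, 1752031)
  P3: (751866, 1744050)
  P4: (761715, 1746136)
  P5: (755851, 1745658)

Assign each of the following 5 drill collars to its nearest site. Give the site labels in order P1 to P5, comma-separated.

P1 → Hollow (d²=61783297.00)
P2 → Basin (d²=49525300.00)
P3 → Basin (d²=42707930.00)
P4 → Delta (d²=19874881.00)
P5 → Hollow (d²=30506933.00)

Hollow, Basin, Basin, Delta, Hollow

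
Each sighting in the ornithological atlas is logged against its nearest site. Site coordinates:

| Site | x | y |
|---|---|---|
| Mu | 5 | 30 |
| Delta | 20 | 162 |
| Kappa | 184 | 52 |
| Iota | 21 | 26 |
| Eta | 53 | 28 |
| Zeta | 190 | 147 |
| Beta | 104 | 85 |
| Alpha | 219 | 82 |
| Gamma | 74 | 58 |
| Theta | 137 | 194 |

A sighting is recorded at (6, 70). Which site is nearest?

Mu

Squared distances to each site:
Mu: 1601.000; Delta: 8660.000; Kappa: 32008.000; Iota: 2161.000; Eta: 3973.000; Zeta: 39785.000; Beta: 9829.000; Alpha: 45513.000; Gamma: 4768.000; Theta: 32537.000.
Minimum at Mu.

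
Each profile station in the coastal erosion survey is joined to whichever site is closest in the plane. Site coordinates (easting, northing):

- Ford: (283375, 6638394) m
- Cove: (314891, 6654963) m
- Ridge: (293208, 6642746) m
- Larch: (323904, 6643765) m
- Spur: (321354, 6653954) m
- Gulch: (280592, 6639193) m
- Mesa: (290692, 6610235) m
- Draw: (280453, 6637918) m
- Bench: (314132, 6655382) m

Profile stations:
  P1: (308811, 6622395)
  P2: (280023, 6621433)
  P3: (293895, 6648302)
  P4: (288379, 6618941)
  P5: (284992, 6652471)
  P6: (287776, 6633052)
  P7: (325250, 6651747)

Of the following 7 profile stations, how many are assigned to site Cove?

P1 → Mesa
P2 → Mesa
P3 → Ridge
P4 → Mesa
P5 → Ridge
P6 → Ford
P7 → Spur
0 of the 7 go to Cove.

0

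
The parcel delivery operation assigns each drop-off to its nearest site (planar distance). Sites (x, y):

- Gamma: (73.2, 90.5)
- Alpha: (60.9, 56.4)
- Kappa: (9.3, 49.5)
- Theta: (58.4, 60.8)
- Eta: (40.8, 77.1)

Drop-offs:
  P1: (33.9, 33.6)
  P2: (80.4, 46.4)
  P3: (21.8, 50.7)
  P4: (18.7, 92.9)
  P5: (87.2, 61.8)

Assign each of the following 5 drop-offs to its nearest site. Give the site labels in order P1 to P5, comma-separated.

Kappa, Alpha, Kappa, Eta, Alpha

P1 → Kappa (d²=857.97)
P2 → Alpha (d²=480.25)
P3 → Kappa (d²=157.69)
P4 → Eta (d²=738.05)
P5 → Alpha (d²=720.85)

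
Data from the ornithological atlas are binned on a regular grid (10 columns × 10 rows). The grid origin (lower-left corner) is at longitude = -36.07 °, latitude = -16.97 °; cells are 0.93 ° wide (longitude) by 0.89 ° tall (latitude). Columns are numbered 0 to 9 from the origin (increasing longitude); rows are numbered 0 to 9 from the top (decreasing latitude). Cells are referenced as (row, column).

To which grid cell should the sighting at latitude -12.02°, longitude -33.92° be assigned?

(4, 2)

Column index: ⌊(-33.92 − -36.07) / 0.93⌋ = ⌊2.312⌋ = 2
Row offset from origin: ⌊(-12.02 − -16.97) / 0.89⌋ = ⌊5.562⌋ = 5 → row 4 (counted from top)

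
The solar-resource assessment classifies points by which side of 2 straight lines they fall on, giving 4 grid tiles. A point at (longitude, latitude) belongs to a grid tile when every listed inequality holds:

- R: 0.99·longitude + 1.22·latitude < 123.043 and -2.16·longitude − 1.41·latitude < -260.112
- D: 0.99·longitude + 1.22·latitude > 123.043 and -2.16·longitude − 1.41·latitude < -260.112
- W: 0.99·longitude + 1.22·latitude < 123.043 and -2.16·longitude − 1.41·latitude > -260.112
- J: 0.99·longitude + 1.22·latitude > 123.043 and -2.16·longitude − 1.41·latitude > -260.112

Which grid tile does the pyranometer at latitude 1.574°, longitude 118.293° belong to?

W

0.99·118.293 + 1.22·1.574 = 119.030, which is < 123.043
-2.16·118.293 − 1.41·1.574 = -257.732, which is > -260.112
This sign pattern matches W.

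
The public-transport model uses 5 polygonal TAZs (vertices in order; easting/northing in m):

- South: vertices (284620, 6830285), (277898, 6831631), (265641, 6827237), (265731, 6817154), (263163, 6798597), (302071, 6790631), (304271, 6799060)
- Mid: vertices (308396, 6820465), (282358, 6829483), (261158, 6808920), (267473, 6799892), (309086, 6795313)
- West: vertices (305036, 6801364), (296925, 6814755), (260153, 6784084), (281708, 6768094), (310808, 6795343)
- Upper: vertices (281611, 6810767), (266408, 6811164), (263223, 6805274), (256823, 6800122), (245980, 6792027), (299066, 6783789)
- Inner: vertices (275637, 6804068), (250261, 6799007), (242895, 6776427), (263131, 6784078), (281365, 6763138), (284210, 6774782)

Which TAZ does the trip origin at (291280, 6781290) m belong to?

West

Cast a ray rightward from (291280, 6781290). For each polygon, the edges (by vertex number in listed order) whose endpoints lie on opposite sides of northing = 6781290, where each meets that height, and whether that is right or left of the point:
South: no edge straddles that height → 0 crossings.
Mid: no edge straddles that height → 0 crossings.
West: 3–4 at easting≈263919.4 (left), 4–5 at easting≈295800.4 (right) → 1 crossing.
Upper: no edge straddles that height → 0 crossings.
Inner: 2–3 at easting≈244481.4 (left), 3–4 at easting≈255757.1 (left), 4–5 at easting≈265558.7 (left), 6–1 at easting≈282304.9 (left) → 0 crossings.
Only West has an odd count, so the point is inside West.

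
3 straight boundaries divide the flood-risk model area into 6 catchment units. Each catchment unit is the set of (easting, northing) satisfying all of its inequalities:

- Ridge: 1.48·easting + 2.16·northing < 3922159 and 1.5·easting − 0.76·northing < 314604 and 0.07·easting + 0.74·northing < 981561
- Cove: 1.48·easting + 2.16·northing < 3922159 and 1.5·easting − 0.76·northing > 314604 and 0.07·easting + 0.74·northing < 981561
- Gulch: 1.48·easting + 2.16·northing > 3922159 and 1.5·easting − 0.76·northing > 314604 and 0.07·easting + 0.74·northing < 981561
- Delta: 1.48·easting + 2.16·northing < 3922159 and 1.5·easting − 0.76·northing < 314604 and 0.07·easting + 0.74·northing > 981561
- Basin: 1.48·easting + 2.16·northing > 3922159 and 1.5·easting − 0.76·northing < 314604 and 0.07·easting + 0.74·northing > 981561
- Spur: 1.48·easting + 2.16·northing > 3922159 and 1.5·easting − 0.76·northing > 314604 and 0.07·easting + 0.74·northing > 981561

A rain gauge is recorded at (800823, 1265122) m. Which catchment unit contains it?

1.48·800823 + 2.16·1265122 = 3917881.560, which is < 3922159
1.5·800823 − 0.76·1265122 = 239741.780, which is < 314604
0.07·800823 + 0.74·1265122 = 992247.890, which is > 981561
This sign pattern matches Delta.

Delta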